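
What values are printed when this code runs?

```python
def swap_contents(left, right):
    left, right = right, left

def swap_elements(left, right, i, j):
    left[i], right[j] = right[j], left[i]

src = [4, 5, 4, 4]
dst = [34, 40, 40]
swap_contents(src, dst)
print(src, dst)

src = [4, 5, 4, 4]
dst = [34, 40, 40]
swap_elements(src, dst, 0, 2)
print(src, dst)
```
[4, 5, 4, 4] [34, 40, 40]
[40, 5, 4, 4] [34, 40, 4]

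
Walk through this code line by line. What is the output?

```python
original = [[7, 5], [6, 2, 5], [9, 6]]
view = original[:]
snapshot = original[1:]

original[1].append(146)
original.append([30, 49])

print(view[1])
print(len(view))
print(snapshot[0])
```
[6, 2, 5, 146]
3
[6, 2, 5, 146]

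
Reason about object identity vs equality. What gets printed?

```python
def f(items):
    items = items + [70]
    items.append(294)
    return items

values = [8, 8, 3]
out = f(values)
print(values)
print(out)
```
[8, 8, 3]
[8, 8, 3, 70, 294]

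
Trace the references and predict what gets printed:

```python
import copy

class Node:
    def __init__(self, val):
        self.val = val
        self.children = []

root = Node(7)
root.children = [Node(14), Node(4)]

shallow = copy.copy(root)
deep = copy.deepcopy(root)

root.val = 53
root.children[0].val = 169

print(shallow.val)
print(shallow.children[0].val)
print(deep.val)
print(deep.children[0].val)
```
7
169
7
14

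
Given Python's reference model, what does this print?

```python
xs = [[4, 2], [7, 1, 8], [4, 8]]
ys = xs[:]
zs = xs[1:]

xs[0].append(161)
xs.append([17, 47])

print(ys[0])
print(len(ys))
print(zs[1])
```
[4, 2, 161]
3
[4, 8]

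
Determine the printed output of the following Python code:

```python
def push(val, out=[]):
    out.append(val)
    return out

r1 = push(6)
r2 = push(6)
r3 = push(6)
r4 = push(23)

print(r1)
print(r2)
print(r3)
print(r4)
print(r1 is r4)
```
[6, 6, 6, 23]
[6, 6, 6, 23]
[6, 6, 6, 23]
[6, 6, 6, 23]
True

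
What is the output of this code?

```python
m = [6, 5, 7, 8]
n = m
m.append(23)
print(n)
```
[6, 5, 7, 8, 23]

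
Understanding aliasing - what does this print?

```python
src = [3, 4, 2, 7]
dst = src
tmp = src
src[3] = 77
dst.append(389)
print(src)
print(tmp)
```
[3, 4, 2, 77, 389]
[3, 4, 2, 77, 389]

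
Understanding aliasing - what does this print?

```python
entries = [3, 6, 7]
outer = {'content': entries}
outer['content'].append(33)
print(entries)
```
[3, 6, 7, 33]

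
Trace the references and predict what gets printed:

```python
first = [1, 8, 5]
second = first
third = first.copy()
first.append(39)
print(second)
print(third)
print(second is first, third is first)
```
[1, 8, 5, 39]
[1, 8, 5]
True False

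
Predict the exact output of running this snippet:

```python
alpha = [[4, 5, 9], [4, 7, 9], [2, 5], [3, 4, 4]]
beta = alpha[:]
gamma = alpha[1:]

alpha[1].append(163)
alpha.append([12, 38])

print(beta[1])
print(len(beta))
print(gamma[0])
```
[4, 7, 9, 163]
4
[4, 7, 9, 163]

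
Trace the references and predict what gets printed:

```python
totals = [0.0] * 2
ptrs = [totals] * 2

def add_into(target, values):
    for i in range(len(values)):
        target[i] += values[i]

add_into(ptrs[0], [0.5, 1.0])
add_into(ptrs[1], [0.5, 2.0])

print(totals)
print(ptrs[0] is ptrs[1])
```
[1.0, 3.0]
True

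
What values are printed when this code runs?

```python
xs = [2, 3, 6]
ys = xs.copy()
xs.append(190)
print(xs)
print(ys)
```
[2, 3, 6, 190]
[2, 3, 6]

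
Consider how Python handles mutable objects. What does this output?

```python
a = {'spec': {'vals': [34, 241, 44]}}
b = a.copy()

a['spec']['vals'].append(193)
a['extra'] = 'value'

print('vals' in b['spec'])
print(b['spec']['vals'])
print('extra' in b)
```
True
[34, 241, 44, 193]
False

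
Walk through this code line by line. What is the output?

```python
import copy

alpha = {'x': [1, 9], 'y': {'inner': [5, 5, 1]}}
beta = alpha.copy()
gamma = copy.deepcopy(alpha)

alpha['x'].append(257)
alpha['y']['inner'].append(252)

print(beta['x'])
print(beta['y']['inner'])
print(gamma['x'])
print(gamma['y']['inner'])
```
[1, 9, 257]
[5, 5, 1, 252]
[1, 9]
[5, 5, 1]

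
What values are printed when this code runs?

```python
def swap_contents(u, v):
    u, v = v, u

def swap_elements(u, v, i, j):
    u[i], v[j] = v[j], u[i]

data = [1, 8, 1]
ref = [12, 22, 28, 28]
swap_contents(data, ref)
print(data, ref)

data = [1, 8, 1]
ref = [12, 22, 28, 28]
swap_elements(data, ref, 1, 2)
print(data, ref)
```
[1, 8, 1] [12, 22, 28, 28]
[1, 28, 1] [12, 22, 8, 28]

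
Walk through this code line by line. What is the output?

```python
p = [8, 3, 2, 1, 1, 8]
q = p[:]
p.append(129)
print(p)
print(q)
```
[8, 3, 2, 1, 1, 8, 129]
[8, 3, 2, 1, 1, 8]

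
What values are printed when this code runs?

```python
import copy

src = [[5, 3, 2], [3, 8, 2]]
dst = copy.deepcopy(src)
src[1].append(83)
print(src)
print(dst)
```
[[5, 3, 2], [3, 8, 2, 83]]
[[5, 3, 2], [3, 8, 2]]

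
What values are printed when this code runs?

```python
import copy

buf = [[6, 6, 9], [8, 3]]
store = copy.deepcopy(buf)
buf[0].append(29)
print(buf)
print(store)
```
[[6, 6, 9, 29], [8, 3]]
[[6, 6, 9], [8, 3]]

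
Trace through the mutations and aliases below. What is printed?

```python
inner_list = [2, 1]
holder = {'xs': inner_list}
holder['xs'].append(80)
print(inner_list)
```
[2, 1, 80]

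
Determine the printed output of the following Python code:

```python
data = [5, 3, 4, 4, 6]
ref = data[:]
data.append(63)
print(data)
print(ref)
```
[5, 3, 4, 4, 6, 63]
[5, 3, 4, 4, 6]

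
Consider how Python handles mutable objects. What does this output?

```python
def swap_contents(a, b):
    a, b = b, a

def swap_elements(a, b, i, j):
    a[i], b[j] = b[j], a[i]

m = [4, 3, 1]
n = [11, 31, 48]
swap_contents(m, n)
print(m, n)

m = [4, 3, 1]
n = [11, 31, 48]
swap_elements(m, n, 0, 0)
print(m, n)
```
[4, 3, 1] [11, 31, 48]
[11, 3, 1] [4, 31, 48]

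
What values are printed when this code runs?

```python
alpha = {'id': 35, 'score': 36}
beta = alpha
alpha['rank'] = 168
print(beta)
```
{'id': 35, 'score': 36, 'rank': 168}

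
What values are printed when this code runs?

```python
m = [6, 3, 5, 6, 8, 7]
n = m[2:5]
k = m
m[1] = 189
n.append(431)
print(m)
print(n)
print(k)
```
[6, 189, 5, 6, 8, 7]
[5, 6, 8, 431]
[6, 189, 5, 6, 8, 7]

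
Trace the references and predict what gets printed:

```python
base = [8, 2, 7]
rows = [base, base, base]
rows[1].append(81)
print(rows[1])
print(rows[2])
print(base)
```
[8, 2, 7, 81]
[8, 2, 7, 81]
[8, 2, 7, 81]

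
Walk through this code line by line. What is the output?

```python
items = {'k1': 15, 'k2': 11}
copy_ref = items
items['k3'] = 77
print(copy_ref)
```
{'k1': 15, 'k2': 11, 'k3': 77}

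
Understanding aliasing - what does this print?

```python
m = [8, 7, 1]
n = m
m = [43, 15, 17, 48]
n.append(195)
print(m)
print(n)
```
[43, 15, 17, 48]
[8, 7, 1, 195]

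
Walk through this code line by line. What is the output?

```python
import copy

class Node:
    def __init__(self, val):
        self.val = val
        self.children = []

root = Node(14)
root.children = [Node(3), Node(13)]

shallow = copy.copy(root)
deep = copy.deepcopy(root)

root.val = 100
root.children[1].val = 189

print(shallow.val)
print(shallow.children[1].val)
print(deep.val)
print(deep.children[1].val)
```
14
189
14
13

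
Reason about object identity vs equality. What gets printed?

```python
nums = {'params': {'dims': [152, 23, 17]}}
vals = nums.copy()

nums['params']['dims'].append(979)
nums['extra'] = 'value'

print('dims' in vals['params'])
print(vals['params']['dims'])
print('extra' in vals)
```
True
[152, 23, 17, 979]
False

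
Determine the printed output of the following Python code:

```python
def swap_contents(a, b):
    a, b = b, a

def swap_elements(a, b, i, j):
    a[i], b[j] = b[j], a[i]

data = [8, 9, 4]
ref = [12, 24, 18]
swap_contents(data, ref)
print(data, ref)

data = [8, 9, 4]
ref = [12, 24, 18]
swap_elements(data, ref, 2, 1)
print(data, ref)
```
[8, 9, 4] [12, 24, 18]
[8, 9, 24] [12, 4, 18]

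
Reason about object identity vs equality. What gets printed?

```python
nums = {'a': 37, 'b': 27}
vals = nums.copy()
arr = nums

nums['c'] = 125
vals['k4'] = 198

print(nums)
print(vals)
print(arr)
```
{'a': 37, 'b': 27, 'c': 125}
{'a': 37, 'b': 27, 'k4': 198}
{'a': 37, 'b': 27, 'c': 125}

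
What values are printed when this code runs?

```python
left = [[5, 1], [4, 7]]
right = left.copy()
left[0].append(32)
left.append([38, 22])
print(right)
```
[[5, 1, 32], [4, 7]]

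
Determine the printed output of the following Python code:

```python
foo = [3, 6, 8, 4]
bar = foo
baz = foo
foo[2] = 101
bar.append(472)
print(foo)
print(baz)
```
[3, 6, 101, 4, 472]
[3, 6, 101, 4, 472]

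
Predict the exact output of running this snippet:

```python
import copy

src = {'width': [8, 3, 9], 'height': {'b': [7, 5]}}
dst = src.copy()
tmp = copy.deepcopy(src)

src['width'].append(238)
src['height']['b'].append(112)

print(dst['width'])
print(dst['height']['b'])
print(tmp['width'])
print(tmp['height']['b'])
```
[8, 3, 9, 238]
[7, 5, 112]
[8, 3, 9]
[7, 5]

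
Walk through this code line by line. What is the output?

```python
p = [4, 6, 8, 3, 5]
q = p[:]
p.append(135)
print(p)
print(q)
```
[4, 6, 8, 3, 5, 135]
[4, 6, 8, 3, 5]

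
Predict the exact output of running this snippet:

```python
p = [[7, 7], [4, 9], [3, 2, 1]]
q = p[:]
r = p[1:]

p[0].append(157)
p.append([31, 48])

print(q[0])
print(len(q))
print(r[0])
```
[7, 7, 157]
3
[4, 9]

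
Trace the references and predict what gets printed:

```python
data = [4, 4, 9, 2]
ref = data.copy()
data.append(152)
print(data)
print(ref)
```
[4, 4, 9, 2, 152]
[4, 4, 9, 2]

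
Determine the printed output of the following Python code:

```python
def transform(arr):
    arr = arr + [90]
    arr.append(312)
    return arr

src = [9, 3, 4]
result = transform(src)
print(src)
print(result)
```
[9, 3, 4]
[9, 3, 4, 90, 312]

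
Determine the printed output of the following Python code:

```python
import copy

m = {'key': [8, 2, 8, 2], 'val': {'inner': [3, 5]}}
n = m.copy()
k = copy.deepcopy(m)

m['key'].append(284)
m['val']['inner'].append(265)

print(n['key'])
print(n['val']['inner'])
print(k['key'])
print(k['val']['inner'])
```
[8, 2, 8, 2, 284]
[3, 5, 265]
[8, 2, 8, 2]
[3, 5]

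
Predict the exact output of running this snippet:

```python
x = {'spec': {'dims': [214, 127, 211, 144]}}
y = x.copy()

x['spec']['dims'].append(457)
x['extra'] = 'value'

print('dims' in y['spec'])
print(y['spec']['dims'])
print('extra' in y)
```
True
[214, 127, 211, 144, 457]
False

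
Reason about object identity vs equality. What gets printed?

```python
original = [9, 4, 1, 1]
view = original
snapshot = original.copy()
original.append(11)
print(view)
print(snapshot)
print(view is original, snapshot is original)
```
[9, 4, 1, 1, 11]
[9, 4, 1, 1]
True False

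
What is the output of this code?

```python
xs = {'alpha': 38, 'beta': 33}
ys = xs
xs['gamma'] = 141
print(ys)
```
{'alpha': 38, 'beta': 33, 'gamma': 141}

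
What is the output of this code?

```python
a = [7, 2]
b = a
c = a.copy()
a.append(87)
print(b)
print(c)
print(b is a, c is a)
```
[7, 2, 87]
[7, 2]
True False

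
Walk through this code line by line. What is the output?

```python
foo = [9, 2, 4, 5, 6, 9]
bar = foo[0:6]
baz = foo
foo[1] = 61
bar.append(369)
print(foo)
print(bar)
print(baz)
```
[9, 61, 4, 5, 6, 9]
[9, 2, 4, 5, 6, 9, 369]
[9, 61, 4, 5, 6, 9]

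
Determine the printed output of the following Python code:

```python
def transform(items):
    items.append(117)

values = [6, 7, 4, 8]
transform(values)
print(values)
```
[6, 7, 4, 8, 117]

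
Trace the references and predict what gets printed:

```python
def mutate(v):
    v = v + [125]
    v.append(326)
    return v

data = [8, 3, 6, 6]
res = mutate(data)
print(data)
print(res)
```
[8, 3, 6, 6]
[8, 3, 6, 6, 125, 326]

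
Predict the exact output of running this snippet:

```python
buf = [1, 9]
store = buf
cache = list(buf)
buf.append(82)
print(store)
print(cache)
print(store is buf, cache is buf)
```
[1, 9, 82]
[1, 9]
True False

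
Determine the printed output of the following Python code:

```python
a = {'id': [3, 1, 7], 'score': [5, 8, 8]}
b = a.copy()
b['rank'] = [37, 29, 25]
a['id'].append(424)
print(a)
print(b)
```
{'id': [3, 1, 7, 424], 'score': [5, 8, 8]}
{'id': [3, 1, 7, 424], 'score': [5, 8, 8], 'rank': [37, 29, 25]}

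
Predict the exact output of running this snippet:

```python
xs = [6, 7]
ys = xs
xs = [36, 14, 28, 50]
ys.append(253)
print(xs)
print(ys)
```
[36, 14, 28, 50]
[6, 7, 253]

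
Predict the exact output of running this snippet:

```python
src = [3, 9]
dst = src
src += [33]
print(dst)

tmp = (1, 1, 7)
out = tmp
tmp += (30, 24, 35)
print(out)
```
[3, 9, 33]
(1, 1, 7)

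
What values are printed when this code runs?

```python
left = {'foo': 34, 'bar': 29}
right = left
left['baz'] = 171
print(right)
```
{'foo': 34, 'bar': 29, 'baz': 171}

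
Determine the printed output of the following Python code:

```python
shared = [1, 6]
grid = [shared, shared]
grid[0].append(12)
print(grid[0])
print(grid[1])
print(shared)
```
[1, 6, 12]
[1, 6, 12]
[1, 6, 12]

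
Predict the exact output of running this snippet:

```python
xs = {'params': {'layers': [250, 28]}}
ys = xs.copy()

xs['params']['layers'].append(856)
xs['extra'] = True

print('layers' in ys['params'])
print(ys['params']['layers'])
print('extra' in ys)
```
True
[250, 28, 856]
False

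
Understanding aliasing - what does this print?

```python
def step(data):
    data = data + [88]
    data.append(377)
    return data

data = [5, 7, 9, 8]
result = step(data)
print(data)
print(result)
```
[5, 7, 9, 8]
[5, 7, 9, 8, 88, 377]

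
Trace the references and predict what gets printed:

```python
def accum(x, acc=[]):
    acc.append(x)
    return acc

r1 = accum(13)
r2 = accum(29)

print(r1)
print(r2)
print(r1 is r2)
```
[13, 29]
[13, 29]
True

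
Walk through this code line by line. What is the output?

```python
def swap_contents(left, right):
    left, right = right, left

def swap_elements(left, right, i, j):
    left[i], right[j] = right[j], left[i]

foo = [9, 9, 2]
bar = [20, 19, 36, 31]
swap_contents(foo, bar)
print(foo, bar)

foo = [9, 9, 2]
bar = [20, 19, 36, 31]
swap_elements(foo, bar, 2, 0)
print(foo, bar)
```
[9, 9, 2] [20, 19, 36, 31]
[9, 9, 20] [2, 19, 36, 31]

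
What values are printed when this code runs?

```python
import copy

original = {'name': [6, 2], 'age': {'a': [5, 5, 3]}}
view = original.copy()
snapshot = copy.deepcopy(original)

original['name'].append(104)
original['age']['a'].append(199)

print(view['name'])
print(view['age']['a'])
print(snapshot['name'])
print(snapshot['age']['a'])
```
[6, 2, 104]
[5, 5, 3, 199]
[6, 2]
[5, 5, 3]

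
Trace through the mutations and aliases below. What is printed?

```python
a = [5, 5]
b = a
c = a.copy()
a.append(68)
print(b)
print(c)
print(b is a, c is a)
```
[5, 5, 68]
[5, 5]
True False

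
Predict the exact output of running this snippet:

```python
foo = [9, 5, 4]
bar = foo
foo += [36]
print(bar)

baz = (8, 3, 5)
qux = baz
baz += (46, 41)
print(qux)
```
[9, 5, 4, 36]
(8, 3, 5)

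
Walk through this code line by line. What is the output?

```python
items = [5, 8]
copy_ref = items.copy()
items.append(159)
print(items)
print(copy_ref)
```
[5, 8, 159]
[5, 8]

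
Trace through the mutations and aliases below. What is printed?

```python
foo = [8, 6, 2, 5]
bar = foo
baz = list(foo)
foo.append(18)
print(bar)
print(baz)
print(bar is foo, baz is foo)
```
[8, 6, 2, 5, 18]
[8, 6, 2, 5]
True False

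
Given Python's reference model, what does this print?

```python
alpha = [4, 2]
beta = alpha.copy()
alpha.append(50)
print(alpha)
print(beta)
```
[4, 2, 50]
[4, 2]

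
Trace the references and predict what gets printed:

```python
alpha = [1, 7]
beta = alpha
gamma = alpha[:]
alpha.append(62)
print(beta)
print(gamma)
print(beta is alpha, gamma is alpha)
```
[1, 7, 62]
[1, 7]
True False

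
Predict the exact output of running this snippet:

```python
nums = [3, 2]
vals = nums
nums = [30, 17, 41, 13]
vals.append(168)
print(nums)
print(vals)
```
[30, 17, 41, 13]
[3, 2, 168]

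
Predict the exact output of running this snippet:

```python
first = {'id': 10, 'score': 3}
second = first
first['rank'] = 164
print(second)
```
{'id': 10, 'score': 3, 'rank': 164}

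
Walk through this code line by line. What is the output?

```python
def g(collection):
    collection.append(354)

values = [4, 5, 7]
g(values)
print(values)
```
[4, 5, 7, 354]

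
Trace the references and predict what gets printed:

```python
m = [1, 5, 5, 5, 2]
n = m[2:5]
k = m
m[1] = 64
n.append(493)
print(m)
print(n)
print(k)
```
[1, 64, 5, 5, 2]
[5, 5, 2, 493]
[1, 64, 5, 5, 2]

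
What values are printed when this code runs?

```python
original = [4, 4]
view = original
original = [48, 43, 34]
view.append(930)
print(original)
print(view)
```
[48, 43, 34]
[4, 4, 930]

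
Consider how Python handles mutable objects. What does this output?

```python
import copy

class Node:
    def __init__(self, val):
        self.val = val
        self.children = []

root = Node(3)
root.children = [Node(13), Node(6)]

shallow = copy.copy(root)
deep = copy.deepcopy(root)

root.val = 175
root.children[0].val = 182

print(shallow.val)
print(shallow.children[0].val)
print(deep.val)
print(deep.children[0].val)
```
3
182
3
13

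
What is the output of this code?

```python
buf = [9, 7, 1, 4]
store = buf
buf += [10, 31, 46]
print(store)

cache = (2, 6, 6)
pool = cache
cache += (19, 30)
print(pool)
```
[9, 7, 1, 4, 10, 31, 46]
(2, 6, 6)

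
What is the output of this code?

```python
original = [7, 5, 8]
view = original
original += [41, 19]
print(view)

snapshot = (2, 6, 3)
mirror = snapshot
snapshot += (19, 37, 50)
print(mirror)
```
[7, 5, 8, 41, 19]
(2, 6, 3)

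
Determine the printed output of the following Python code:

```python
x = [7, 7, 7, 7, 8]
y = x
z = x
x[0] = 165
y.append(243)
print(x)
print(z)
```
[165, 7, 7, 7, 8, 243]
[165, 7, 7, 7, 8, 243]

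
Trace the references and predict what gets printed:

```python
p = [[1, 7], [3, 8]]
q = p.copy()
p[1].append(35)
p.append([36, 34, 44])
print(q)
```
[[1, 7], [3, 8, 35]]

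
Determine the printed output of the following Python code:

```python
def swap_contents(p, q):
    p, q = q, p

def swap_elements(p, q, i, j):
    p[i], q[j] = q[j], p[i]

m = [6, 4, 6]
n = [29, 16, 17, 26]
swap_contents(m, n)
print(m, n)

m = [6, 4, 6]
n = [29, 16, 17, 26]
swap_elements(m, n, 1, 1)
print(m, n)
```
[6, 4, 6] [29, 16, 17, 26]
[6, 16, 6] [29, 4, 17, 26]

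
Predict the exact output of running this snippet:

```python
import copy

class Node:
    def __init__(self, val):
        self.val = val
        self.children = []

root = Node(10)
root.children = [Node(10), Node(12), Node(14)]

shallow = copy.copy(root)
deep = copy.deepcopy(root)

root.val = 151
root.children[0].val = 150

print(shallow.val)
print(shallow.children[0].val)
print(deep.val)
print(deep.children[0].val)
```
10
150
10
10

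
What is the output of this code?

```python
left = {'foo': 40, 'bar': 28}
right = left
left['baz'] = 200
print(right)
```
{'foo': 40, 'bar': 28, 'baz': 200}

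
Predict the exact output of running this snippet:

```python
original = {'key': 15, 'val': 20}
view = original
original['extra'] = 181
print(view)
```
{'key': 15, 'val': 20, 'extra': 181}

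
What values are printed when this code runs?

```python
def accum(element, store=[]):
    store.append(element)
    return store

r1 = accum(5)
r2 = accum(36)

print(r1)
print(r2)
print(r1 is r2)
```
[5, 36]
[5, 36]
True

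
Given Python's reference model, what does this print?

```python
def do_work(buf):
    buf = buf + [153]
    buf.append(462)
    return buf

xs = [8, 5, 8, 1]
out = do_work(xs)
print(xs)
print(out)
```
[8, 5, 8, 1]
[8, 5, 8, 1, 153, 462]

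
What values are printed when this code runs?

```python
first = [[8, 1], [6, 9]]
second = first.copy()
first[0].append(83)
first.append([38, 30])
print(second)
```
[[8, 1, 83], [6, 9]]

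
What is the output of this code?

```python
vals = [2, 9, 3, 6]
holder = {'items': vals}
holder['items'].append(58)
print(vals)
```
[2, 9, 3, 6, 58]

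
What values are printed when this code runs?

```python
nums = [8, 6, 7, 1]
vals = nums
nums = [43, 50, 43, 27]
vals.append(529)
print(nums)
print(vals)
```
[43, 50, 43, 27]
[8, 6, 7, 1, 529]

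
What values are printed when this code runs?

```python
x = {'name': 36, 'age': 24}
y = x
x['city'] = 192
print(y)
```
{'name': 36, 'age': 24, 'city': 192}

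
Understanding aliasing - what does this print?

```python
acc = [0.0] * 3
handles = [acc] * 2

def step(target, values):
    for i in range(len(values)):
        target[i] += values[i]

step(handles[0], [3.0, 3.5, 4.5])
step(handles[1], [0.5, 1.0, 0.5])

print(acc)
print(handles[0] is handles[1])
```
[3.5, 4.5, 5.0]
True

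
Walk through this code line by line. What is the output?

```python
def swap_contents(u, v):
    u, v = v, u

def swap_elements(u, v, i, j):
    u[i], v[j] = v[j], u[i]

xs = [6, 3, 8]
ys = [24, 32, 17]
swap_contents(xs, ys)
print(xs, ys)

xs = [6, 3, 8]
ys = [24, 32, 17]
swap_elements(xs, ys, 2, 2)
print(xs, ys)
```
[6, 3, 8] [24, 32, 17]
[6, 3, 17] [24, 32, 8]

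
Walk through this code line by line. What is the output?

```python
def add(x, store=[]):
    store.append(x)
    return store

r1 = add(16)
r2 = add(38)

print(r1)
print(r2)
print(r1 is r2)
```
[16, 38]
[16, 38]
True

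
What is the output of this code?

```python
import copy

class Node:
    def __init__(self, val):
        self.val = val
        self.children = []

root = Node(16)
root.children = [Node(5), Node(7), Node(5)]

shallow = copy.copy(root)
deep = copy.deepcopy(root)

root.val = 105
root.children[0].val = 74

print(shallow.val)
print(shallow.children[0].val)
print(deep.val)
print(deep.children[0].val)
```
16
74
16
5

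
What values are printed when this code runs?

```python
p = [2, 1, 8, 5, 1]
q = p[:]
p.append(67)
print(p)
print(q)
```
[2, 1, 8, 5, 1, 67]
[2, 1, 8, 5, 1]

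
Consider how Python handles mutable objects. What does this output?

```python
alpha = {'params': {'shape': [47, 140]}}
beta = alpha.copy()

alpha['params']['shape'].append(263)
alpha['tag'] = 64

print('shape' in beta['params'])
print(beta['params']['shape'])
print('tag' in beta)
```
True
[47, 140, 263]
False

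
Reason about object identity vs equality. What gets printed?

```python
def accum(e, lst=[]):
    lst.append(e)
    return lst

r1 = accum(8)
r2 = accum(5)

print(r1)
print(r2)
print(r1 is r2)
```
[8, 5]
[8, 5]
True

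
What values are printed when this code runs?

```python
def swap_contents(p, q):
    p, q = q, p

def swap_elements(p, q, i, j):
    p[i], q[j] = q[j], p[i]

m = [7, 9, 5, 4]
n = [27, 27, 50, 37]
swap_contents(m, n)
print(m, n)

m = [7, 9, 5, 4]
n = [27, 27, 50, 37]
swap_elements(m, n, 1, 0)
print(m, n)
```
[7, 9, 5, 4] [27, 27, 50, 37]
[7, 27, 5, 4] [9, 27, 50, 37]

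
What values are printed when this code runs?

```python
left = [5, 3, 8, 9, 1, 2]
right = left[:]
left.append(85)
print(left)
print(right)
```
[5, 3, 8, 9, 1, 2, 85]
[5, 3, 8, 9, 1, 2]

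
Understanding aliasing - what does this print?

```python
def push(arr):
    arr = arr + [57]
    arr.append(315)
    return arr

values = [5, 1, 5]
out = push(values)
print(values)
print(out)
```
[5, 1, 5]
[5, 1, 5, 57, 315]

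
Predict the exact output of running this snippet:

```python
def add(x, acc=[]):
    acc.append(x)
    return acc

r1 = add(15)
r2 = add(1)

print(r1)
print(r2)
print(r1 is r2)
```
[15, 1]
[15, 1]
True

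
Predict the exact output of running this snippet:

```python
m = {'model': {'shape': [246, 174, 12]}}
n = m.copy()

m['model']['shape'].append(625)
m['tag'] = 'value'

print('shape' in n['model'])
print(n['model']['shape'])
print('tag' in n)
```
True
[246, 174, 12, 625]
False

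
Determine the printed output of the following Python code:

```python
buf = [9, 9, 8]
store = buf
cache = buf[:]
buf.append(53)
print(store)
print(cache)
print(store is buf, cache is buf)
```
[9, 9, 8, 53]
[9, 9, 8]
True False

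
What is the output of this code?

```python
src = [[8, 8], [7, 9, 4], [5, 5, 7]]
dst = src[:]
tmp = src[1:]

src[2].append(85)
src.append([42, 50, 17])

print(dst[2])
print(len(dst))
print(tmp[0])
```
[5, 5, 7, 85]
3
[7, 9, 4]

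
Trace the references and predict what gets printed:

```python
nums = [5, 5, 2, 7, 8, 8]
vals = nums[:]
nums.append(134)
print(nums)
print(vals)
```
[5, 5, 2, 7, 8, 8, 134]
[5, 5, 2, 7, 8, 8]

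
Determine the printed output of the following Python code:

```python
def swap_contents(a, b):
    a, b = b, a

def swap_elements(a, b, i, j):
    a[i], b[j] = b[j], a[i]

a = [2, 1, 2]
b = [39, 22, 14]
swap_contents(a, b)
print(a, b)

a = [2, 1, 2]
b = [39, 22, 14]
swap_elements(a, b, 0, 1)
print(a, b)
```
[2, 1, 2] [39, 22, 14]
[22, 1, 2] [39, 2, 14]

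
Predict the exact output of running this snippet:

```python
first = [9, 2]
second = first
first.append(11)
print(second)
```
[9, 2, 11]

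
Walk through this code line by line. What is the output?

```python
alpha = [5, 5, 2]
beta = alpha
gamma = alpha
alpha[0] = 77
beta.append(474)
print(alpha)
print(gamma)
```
[77, 5, 2, 474]
[77, 5, 2, 474]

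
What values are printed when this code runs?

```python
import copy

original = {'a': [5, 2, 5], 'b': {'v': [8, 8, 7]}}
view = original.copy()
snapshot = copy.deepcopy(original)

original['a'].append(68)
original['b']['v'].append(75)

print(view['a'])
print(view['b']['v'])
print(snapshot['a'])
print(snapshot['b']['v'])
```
[5, 2, 5, 68]
[8, 8, 7, 75]
[5, 2, 5]
[8, 8, 7]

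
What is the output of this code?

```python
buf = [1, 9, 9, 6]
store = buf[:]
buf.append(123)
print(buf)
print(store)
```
[1, 9, 9, 6, 123]
[1, 9, 9, 6]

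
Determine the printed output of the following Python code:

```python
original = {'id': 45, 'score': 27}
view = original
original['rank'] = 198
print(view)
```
{'id': 45, 'score': 27, 'rank': 198}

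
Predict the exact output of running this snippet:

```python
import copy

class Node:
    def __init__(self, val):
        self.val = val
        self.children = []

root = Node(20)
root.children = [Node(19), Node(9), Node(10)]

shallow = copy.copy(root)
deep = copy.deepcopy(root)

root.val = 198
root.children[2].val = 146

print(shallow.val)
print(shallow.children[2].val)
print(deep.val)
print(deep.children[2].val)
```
20
146
20
10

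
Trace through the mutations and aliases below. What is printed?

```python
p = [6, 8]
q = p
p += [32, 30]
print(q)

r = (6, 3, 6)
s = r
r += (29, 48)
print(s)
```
[6, 8, 32, 30]
(6, 3, 6)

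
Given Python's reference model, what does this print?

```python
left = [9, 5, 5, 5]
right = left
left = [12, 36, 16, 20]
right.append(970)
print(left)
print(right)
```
[12, 36, 16, 20]
[9, 5, 5, 5, 970]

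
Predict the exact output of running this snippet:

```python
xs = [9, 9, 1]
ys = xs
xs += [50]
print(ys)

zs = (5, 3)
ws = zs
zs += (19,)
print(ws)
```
[9, 9, 1, 50]
(5, 3)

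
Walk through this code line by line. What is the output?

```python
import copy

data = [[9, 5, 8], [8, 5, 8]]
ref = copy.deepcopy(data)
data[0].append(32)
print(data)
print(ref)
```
[[9, 5, 8, 32], [8, 5, 8]]
[[9, 5, 8], [8, 5, 8]]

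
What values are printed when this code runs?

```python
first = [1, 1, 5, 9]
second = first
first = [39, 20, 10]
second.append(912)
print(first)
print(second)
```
[39, 20, 10]
[1, 1, 5, 9, 912]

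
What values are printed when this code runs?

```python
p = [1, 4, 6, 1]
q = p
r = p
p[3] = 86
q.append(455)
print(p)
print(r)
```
[1, 4, 6, 86, 455]
[1, 4, 6, 86, 455]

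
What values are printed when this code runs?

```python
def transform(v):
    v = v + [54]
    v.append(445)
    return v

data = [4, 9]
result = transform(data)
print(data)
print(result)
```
[4, 9]
[4, 9, 54, 445]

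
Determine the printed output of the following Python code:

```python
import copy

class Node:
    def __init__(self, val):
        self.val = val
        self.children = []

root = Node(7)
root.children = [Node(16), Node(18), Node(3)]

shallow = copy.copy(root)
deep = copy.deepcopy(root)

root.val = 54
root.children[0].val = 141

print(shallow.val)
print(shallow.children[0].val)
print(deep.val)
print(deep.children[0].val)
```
7
141
7
16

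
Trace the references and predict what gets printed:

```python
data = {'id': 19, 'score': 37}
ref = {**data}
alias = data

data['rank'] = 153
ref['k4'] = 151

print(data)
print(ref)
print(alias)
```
{'id': 19, 'score': 37, 'rank': 153}
{'id': 19, 'score': 37, 'k4': 151}
{'id': 19, 'score': 37, 'rank': 153}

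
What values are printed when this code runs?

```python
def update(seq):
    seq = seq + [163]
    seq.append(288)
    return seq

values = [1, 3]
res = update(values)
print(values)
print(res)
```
[1, 3]
[1, 3, 163, 288]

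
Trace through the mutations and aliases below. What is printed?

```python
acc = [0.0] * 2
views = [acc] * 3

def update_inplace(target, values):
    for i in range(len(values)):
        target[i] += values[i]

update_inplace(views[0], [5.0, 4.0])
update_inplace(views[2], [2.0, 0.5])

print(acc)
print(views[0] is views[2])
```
[7.0, 4.5]
True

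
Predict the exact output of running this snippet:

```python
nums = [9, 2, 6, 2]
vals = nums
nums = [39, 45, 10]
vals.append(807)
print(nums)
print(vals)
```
[39, 45, 10]
[9, 2, 6, 2, 807]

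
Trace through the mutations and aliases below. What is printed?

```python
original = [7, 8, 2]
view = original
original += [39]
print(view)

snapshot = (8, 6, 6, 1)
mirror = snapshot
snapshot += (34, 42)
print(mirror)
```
[7, 8, 2, 39]
(8, 6, 6, 1)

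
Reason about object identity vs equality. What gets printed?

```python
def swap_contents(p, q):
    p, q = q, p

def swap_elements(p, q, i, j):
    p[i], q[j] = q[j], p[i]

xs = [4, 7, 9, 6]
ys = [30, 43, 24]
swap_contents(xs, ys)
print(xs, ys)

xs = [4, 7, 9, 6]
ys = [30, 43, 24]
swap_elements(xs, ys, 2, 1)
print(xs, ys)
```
[4, 7, 9, 6] [30, 43, 24]
[4, 7, 43, 6] [30, 9, 24]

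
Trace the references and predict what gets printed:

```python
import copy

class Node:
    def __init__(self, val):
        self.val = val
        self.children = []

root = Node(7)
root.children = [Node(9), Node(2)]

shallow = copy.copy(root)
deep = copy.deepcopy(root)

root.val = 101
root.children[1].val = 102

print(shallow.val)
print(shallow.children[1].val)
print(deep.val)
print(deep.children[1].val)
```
7
102
7
2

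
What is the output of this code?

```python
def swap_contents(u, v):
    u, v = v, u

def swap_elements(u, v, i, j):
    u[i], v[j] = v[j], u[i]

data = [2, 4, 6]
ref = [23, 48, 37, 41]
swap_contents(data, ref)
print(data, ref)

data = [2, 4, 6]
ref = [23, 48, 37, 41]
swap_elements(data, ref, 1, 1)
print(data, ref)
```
[2, 4, 6] [23, 48, 37, 41]
[2, 48, 6] [23, 4, 37, 41]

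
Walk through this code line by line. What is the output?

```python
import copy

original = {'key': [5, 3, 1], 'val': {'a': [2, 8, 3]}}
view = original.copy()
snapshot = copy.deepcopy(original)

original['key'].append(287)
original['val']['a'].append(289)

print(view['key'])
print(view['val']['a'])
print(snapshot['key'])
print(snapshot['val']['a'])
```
[5, 3, 1, 287]
[2, 8, 3, 289]
[5, 3, 1]
[2, 8, 3]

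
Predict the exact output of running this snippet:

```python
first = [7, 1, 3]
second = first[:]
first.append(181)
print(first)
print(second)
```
[7, 1, 3, 181]
[7, 1, 3]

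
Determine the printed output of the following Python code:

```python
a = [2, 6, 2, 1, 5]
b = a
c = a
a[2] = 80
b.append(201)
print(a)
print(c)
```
[2, 6, 80, 1, 5, 201]
[2, 6, 80, 1, 5, 201]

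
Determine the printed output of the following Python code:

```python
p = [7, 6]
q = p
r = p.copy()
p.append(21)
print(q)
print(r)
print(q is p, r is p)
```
[7, 6, 21]
[7, 6]
True False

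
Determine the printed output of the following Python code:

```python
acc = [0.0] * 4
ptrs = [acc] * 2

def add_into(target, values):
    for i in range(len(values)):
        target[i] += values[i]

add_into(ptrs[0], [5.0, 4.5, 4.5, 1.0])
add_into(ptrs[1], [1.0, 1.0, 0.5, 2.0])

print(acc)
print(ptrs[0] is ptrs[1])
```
[6.0, 5.5, 5.0, 3.0]
True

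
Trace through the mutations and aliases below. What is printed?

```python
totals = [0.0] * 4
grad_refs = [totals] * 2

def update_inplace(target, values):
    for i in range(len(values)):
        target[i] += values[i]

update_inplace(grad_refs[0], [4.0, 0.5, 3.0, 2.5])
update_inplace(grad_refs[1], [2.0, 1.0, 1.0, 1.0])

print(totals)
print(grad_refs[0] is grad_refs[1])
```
[6.0, 1.5, 4.0, 3.5]
True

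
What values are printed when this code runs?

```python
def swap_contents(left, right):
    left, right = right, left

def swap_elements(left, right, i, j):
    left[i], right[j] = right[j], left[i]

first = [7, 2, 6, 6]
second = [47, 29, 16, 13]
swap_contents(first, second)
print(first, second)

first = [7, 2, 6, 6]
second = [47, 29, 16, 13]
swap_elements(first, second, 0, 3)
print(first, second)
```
[7, 2, 6, 6] [47, 29, 16, 13]
[13, 2, 6, 6] [47, 29, 16, 7]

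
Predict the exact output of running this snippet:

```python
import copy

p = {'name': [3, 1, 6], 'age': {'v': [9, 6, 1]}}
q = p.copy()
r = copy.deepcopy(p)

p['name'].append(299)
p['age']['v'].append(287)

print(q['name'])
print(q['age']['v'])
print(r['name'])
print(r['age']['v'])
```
[3, 1, 6, 299]
[9, 6, 1, 287]
[3, 1, 6]
[9, 6, 1]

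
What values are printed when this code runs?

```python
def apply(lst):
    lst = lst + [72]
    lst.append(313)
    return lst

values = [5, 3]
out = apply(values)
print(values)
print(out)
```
[5, 3]
[5, 3, 72, 313]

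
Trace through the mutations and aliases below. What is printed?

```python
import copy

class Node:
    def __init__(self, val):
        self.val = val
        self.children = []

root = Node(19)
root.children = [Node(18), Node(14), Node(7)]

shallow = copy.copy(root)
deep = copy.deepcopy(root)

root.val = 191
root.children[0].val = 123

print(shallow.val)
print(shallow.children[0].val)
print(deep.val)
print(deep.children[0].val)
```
19
123
19
18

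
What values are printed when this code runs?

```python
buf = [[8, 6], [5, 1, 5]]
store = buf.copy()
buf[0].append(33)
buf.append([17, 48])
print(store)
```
[[8, 6, 33], [5, 1, 5]]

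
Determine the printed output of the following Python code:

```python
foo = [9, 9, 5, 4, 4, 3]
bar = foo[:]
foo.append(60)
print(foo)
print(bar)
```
[9, 9, 5, 4, 4, 3, 60]
[9, 9, 5, 4, 4, 3]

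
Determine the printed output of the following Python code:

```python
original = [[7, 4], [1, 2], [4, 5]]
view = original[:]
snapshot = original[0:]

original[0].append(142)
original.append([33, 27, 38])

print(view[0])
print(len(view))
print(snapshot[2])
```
[7, 4, 142]
3
[4, 5]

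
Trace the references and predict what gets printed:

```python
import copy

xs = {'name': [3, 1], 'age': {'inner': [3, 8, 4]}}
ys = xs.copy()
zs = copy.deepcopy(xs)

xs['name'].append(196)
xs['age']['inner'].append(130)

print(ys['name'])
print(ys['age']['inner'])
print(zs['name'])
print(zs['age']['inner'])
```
[3, 1, 196]
[3, 8, 4, 130]
[3, 1]
[3, 8, 4]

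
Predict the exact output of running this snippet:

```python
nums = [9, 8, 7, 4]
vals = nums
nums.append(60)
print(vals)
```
[9, 8, 7, 4, 60]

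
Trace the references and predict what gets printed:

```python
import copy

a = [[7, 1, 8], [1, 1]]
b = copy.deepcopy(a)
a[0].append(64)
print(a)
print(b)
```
[[7, 1, 8, 64], [1, 1]]
[[7, 1, 8], [1, 1]]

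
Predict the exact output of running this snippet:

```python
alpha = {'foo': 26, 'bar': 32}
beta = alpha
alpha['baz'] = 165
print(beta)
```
{'foo': 26, 'bar': 32, 'baz': 165}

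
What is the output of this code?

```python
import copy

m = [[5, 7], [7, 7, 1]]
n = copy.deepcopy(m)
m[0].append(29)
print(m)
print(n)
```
[[5, 7, 29], [7, 7, 1]]
[[5, 7], [7, 7, 1]]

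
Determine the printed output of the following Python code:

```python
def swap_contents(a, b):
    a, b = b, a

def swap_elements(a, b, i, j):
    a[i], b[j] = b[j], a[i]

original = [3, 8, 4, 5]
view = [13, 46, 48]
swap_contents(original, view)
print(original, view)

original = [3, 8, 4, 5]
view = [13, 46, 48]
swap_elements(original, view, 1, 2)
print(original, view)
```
[3, 8, 4, 5] [13, 46, 48]
[3, 48, 4, 5] [13, 46, 8]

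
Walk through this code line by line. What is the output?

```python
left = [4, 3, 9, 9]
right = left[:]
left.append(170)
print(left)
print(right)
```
[4, 3, 9, 9, 170]
[4, 3, 9, 9]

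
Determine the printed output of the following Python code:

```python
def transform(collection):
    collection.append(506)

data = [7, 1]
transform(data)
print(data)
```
[7, 1, 506]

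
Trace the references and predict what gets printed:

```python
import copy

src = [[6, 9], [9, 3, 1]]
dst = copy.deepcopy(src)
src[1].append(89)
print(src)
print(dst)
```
[[6, 9], [9, 3, 1, 89]]
[[6, 9], [9, 3, 1]]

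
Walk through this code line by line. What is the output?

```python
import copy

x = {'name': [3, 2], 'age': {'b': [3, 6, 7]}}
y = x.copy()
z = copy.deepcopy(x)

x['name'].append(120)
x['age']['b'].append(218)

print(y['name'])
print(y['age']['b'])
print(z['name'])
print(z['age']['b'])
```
[3, 2, 120]
[3, 6, 7, 218]
[3, 2]
[3, 6, 7]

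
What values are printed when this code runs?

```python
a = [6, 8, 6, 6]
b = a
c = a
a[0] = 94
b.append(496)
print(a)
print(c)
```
[94, 8, 6, 6, 496]
[94, 8, 6, 6, 496]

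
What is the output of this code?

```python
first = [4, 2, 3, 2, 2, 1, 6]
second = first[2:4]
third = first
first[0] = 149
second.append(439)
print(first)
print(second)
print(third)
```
[149, 2, 3, 2, 2, 1, 6]
[3, 2, 439]
[149, 2, 3, 2, 2, 1, 6]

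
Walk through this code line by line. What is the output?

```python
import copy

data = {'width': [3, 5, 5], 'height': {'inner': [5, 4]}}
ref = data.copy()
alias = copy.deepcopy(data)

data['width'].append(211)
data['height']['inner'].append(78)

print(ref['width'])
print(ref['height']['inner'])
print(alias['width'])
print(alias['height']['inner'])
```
[3, 5, 5, 211]
[5, 4, 78]
[3, 5, 5]
[5, 4]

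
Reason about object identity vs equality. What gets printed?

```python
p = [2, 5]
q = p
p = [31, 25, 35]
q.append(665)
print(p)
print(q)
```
[31, 25, 35]
[2, 5, 665]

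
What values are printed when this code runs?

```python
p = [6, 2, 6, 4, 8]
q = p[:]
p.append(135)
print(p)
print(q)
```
[6, 2, 6, 4, 8, 135]
[6, 2, 6, 4, 8]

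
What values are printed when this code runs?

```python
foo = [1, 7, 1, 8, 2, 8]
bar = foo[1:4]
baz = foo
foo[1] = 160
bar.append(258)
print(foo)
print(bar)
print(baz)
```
[1, 160, 1, 8, 2, 8]
[7, 1, 8, 258]
[1, 160, 1, 8, 2, 8]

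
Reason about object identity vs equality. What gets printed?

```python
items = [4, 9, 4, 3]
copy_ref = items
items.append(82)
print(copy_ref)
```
[4, 9, 4, 3, 82]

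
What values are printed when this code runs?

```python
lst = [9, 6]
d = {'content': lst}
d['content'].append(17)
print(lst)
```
[9, 6, 17]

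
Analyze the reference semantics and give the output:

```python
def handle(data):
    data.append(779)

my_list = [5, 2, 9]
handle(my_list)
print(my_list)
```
[5, 2, 9, 779]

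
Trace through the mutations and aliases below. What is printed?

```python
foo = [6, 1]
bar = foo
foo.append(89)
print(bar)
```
[6, 1, 89]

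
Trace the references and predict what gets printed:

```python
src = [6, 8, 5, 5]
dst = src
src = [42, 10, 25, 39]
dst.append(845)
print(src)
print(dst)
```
[42, 10, 25, 39]
[6, 8, 5, 5, 845]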